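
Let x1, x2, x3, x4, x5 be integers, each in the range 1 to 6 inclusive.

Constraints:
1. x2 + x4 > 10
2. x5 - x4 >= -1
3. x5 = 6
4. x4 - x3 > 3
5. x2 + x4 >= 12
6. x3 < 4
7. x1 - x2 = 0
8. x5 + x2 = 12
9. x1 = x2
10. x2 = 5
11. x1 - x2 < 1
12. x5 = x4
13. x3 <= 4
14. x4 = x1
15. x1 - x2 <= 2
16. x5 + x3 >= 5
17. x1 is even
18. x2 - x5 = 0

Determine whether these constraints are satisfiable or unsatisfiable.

Constraint 3 fixes x5 = 6 and constraint 10 fixes x2 = 5. Constraints 9, 12, and 14 give x5 = x4 = x1 = x2, so x5 = x2. But 6 ≠ 5 — contradiction.

Unsatisfiable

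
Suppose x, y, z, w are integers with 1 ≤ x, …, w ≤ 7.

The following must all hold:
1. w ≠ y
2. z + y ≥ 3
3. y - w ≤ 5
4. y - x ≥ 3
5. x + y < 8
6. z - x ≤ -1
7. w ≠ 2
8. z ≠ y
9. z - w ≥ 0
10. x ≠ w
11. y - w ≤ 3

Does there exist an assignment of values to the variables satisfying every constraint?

Constraints 4, 6, 9, and 11 give x − z ≥ 1, z − w ≥ 0, w − y ≥ -3, y − x ≥ 3.
Adding all 4 inequalities: the left sides telescope to 0, and the right sides sum to 1 + 0 + (-3) + 3 = 1. So 0 ≥ 1, which is false.

Unsatisfiable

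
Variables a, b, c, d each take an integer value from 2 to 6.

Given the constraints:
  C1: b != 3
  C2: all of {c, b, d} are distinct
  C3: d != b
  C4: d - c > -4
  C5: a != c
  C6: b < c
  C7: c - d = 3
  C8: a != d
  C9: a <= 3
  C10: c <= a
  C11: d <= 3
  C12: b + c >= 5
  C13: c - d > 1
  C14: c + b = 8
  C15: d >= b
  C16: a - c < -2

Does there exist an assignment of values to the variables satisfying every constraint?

From constraints 9 and 10: c ≤ a ≤ 3. From constraints 11 and 15: b ≤ d ≤ 3. Hence c + b ≤ 6. But constraint 14 requires c + b = 8, and 8 > 6. Contradiction.

Unsatisfiable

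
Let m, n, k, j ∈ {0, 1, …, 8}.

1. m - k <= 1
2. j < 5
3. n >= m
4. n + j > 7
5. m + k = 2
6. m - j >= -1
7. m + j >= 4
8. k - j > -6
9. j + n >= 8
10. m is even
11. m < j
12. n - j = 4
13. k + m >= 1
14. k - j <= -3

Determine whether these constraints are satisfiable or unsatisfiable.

Constraints 1, 6, and 14 give m − j ≥ -1, j − k ≥ 3, k − m ≥ -1.
Adding all 3 inequalities: the left sides telescope to 0, and the right sides sum to (-1) + 3 + (-1) = 1. So 0 ≥ 1, which is false.

Unsatisfiable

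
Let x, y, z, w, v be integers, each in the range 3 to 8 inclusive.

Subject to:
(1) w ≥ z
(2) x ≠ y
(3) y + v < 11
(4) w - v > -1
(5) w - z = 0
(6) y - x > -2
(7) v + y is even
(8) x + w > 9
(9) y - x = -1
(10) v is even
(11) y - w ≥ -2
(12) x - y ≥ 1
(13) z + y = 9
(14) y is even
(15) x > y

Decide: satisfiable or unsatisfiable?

Satisfiable

Setting (x, y, z, w, v) = (5, 4, 5, 5, 4) satisfies everything: constraint 3: y + v = 8; constraint 4: w - v = 1; constraint 5: w - z = 0, and the others follow.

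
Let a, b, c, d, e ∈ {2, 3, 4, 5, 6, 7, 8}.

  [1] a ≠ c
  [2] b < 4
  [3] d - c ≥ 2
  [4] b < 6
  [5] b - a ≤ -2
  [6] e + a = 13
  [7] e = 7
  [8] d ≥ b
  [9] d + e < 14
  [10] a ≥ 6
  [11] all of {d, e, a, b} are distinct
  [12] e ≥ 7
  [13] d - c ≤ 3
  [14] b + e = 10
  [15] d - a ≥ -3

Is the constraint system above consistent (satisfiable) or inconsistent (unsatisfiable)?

One satisfying assignment is a = 6, b = 3, c = 3, d = 5, e = 7.
For the less obvious constraints — constraint 3: d - c = 2; constraint 5: b - a = -3; constraint 6: e + a = 13 — and the others hold by inspection.

Satisfiable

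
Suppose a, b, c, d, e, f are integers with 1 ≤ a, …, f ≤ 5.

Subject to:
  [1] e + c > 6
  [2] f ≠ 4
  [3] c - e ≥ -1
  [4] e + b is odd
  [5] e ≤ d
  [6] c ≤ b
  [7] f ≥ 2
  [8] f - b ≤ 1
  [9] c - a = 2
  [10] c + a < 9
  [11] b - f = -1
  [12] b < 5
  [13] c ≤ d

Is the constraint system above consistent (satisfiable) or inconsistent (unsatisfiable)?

Satisfiable

The assignment a = 2, b = 4, c = 4, d = 5, e = 3, f = 5 works:
  constraint 1 holds since e + c = 7.
  constraint 3 holds since c - e = 1.
The rest check out directly.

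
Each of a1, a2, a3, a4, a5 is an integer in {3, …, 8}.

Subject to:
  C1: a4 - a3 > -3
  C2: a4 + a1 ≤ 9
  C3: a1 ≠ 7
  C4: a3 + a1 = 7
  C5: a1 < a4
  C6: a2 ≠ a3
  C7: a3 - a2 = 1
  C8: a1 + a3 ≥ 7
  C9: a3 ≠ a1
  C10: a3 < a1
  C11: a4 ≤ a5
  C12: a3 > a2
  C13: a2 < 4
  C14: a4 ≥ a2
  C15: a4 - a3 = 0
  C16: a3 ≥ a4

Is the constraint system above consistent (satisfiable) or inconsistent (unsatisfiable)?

Unsatisfiable

Constraints 5, 10, and 16 give a1 < a4, a4 ≤ a3, a3 < a1. Chaining: a1 < a4 ≤ a3 < a1, which forces a1 < a1 — impossible.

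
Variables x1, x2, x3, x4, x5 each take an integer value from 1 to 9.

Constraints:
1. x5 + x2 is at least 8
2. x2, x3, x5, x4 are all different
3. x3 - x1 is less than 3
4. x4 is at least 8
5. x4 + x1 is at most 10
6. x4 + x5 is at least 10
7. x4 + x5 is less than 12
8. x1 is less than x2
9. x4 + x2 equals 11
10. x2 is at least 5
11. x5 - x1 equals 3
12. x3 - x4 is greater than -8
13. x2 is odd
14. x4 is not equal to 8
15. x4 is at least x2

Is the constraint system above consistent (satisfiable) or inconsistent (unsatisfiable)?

Unsatisfiable

From constraint 4: x4 ≥ 8. From constraint 10: x2 ≥ 5. Hence x4 + x2 ≥ 13. But constraint 9 requires x4 + x2 = 11, and 11 < 13. Contradiction.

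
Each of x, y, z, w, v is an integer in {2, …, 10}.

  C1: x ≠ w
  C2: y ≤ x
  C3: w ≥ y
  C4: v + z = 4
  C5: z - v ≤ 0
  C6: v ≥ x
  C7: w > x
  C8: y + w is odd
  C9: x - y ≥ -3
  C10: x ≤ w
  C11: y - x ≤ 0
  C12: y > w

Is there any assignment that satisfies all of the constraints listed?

Unsatisfiable

Constraints 7, 11, and 12 give w < y, y ≤ x, x < w. Chaining: w < y ≤ x < w, which forces w < w — impossible.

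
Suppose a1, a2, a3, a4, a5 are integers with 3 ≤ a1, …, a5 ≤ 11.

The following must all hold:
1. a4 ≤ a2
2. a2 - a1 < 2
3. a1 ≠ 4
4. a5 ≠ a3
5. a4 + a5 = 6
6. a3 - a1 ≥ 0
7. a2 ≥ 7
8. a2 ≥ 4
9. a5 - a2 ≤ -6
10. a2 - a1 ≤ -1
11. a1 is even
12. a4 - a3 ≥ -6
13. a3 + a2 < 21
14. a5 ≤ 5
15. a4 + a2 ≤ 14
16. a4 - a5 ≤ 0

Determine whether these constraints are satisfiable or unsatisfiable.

Unsatisfiable

Constraints 6, 9, 10, 12, and 16 give a2 − a5 ≥ 6, a5 − a4 ≥ 0, a4 − a3 ≥ -6, a3 − a1 ≥ 0, a1 − a2 ≥ 1.
Adding all 5 inequalities: the left sides telescope to 0, and the right sides sum to 6 + 0 + (-6) + 0 + 1 = 1. So 0 ≥ 1, which is false.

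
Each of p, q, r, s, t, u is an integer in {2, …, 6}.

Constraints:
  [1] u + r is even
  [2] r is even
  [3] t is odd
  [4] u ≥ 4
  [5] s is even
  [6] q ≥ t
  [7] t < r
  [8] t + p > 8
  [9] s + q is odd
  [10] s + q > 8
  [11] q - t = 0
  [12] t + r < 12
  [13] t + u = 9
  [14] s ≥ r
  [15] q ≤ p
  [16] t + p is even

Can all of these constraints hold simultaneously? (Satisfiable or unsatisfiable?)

Setting (p, q, r, s, t, u) = (5, 5, 6, 6, 5, 4) satisfies everything: constraint 8: t + p = 10; constraint 10: s + q = 11, and the others follow.

Satisfiable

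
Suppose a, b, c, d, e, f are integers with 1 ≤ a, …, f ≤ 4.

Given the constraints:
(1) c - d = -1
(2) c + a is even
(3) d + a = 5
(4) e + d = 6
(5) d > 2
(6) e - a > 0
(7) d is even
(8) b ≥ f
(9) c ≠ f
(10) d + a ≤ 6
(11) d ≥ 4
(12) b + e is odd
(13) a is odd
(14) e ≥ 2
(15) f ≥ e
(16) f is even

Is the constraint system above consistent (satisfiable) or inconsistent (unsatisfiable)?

Satisfiable

One satisfying assignment is a = 1, b = 3, c = 3, d = 4, e = 2, f = 2.
For the less obvious constraints — constraint 1: c - d = -1; constraint 3: d + a = 5; constraint 4: e + d = 6 — and the others hold by inspection.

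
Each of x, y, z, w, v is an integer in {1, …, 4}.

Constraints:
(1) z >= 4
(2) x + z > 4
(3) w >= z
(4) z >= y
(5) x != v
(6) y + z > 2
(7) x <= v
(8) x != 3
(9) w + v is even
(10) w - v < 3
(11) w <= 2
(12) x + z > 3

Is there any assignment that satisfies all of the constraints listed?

From constraints 1 and 3: w ≥ z and z ≥ 4, so w ≥ 4. From constraint 11: w ≤ 2. But 2 < 4, so no value of w works.

Unsatisfiable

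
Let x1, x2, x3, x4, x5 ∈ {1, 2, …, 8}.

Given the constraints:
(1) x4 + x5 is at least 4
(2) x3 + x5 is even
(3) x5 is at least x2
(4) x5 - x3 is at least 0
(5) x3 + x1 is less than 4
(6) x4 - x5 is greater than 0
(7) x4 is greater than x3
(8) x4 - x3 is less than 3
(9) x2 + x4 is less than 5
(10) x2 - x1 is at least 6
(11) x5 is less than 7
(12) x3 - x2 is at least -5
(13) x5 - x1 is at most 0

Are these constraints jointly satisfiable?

Unsatisfiable

Constraints 4, 10, 12, and 13 give x5 − x3 ≥ 0, x3 − x2 ≥ -5, x2 − x1 ≥ 6, x1 − x5 ≥ 0.
Adding all 4 inequalities: the left sides telescope to 0, and the right sides sum to 0 + (-5) + 6 + 0 = 1. So 0 ≥ 1, which is false.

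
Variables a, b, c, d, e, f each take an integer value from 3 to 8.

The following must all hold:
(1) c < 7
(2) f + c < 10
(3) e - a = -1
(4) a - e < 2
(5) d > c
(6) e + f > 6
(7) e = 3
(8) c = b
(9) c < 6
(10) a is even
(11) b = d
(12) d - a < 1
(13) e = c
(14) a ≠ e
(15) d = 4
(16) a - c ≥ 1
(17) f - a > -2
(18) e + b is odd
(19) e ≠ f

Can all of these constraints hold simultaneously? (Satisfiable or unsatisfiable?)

Constraint 7 fixes e = 3 and constraint 15 fixes d = 4. Constraints 8, 11, and 13 give e = c = b = d, so e = d. But 3 ≠ 4 — contradiction.

Unsatisfiable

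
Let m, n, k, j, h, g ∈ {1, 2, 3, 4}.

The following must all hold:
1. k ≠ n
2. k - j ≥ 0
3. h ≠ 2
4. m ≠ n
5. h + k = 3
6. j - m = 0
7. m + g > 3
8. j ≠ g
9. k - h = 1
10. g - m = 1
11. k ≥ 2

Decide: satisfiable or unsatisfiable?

Satisfiable

The assignment m = 2, n = 3, k = 2, j = 2, h = 1, g = 3 works:
  constraint 2 holds since k - j = 0.
  constraint 5 holds since h + k = 3.
  constraint 6 holds since j - m = 0.
The rest check out directly.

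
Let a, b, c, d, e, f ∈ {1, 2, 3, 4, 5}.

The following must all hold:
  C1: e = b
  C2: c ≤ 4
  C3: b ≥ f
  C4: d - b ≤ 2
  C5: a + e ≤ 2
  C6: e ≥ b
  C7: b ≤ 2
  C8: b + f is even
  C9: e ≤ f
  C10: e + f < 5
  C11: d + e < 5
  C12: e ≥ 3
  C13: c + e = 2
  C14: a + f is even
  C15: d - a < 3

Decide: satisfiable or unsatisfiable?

From constraints 9 and 12: f ≥ e and e ≥ 3, so f ≥ 3. From constraints 3 and 7: f ≤ b and b ≤ 2, so f ≤ 2. But 2 < 3, so no value of f works.

Unsatisfiable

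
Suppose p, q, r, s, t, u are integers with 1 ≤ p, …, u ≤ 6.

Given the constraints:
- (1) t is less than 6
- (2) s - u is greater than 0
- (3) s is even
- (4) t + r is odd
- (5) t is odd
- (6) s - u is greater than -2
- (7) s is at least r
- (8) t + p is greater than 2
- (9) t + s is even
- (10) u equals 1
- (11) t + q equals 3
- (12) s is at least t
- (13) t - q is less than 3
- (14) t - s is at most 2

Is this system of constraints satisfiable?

Unsatisfiable

Constraint 5 makes t odd and constraint 3 makes s even, so t + s must be odd. Constraint 9 says t + s is even — contradiction.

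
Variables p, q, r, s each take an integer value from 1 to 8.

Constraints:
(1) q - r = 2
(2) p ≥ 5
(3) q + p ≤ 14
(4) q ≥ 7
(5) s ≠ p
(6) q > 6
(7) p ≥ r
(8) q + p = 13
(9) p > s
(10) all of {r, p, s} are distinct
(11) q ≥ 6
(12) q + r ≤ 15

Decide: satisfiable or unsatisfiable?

One satisfying assignment is p = 6, q = 7, r = 5, s = 1.
For the less obvious constraints — constraint 1: q - r = 2; constraint 3: q + p = 13; constraint 8: q + p = 13 — and the others hold by inspection.

Satisfiable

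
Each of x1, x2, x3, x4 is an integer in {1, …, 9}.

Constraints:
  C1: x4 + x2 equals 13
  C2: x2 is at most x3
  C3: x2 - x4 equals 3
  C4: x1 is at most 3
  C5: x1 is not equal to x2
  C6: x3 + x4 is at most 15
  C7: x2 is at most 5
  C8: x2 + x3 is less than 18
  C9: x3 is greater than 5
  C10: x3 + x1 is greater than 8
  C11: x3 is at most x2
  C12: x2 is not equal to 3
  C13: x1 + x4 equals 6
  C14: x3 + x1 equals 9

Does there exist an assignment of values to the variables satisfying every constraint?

From constraints 7 and 11: x3 ≤ x2 ≤ 5. From constraint 4: x1 ≤ 3. Hence x3 + x1 ≤ 8. But constraint 14 requires x3 + x1 = 9, and 9 > 8. Contradiction.

Unsatisfiable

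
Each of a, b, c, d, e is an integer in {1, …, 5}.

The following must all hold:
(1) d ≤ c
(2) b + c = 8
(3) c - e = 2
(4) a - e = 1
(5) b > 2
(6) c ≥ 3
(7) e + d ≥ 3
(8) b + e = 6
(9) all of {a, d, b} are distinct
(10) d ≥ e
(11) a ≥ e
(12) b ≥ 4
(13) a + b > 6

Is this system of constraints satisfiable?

Satisfiable

The assignment a = 3, b = 4, c = 4, d = 2, e = 2 works:
  constraint 2 holds since b + c = 8.
  constraint 3 holds since c - e = 2.
The rest check out directly.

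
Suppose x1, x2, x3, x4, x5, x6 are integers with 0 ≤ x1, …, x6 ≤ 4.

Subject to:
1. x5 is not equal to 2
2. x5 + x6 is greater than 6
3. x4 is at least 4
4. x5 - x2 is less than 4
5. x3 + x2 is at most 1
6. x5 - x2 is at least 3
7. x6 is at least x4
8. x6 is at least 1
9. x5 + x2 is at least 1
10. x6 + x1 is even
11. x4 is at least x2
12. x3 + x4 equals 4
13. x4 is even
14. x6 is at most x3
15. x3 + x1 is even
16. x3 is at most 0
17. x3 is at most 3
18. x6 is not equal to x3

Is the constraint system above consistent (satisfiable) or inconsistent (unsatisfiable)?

Unsatisfiable

From constraints 3 and 7: x6 ≥ x4 and x4 ≥ 4, so x6 ≥ 4. From constraints 14 and 17: x6 ≤ x3 and x3 ≤ 3, so x6 ≤ 3. But 3 < 4, so no value of x6 works.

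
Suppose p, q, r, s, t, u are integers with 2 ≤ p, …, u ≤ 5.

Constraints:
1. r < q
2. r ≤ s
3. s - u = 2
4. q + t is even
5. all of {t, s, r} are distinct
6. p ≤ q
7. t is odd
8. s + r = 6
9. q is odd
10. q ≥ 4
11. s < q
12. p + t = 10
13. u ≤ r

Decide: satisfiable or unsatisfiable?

The assignment p = 5, q = 5, r = 2, s = 4, t = 5, u = 2 works:
  constraint 3 holds since s - u = 2.
  constraint 8 holds since s + r = 6.
The rest check out directly.

Satisfiable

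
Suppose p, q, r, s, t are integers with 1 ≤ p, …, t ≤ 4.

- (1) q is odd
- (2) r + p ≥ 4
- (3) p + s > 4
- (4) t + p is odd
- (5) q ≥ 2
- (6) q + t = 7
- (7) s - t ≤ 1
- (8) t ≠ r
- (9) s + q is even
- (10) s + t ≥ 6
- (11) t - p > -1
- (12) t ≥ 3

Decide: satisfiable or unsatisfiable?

Satisfiable

Take p = 3, q = 3, r = 1, s = 3, t = 4. Then constraint 2: r + p = 4; constraint 3: p + s = 6; constraint 6: q + t = 7, and every other listed constraint is also met.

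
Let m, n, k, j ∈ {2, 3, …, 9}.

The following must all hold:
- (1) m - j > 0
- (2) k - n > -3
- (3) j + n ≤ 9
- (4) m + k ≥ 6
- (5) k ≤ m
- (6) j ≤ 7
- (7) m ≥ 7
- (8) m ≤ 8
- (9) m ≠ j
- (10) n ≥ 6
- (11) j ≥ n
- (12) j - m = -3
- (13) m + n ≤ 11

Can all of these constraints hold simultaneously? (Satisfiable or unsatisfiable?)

From constraint 7: m ≥ 7. From constraint 10: n ≥ 6. Hence m + n ≥ 13. But constraint 13 requires m + n ≤ 11, and 11 < 13. Contradiction.

Unsatisfiable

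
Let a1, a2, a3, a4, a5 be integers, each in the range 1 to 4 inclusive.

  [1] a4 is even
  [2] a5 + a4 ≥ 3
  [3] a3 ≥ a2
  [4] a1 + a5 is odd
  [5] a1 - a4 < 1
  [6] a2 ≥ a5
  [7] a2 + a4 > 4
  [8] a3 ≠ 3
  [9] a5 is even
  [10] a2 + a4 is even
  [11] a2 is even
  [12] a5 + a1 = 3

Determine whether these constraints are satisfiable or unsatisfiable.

One satisfying assignment is a1 = 1, a2 = 4, a3 = 4, a4 = 2, a5 = 2.
For the less obvious constraints — constraint 2: a5 + a4 = 4; constraint 5: a1 - a4 = -1; constraint 7: a2 + a4 = 6 — and the others hold by inspection.

Satisfiable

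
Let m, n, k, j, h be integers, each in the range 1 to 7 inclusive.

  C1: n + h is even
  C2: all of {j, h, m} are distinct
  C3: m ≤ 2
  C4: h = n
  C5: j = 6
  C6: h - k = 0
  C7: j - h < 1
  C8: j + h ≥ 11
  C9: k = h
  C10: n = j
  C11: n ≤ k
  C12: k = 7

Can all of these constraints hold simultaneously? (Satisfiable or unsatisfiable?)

Constraint 12 fixes k = 7 and constraint 5 fixes j = 6. Constraints 4, 9, and 10 give k = h = n = j, so k = j. But 7 ≠ 6 — contradiction.

Unsatisfiable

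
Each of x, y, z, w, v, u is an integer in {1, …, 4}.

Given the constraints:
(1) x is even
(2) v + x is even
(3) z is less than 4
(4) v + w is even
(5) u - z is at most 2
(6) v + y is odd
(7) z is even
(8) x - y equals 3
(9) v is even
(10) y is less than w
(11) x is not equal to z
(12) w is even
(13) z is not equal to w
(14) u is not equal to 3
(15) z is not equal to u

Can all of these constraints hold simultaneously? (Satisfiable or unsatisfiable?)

One satisfying assignment is x = 4, y = 1, z = 2, w = 4, v = 4, u = 4.
For the less obvious constraints — constraint 1: x = 4 is even; constraint 5: u - z = 2; constraint 8: x - y = 3 — and the others hold by inspection.

Satisfiable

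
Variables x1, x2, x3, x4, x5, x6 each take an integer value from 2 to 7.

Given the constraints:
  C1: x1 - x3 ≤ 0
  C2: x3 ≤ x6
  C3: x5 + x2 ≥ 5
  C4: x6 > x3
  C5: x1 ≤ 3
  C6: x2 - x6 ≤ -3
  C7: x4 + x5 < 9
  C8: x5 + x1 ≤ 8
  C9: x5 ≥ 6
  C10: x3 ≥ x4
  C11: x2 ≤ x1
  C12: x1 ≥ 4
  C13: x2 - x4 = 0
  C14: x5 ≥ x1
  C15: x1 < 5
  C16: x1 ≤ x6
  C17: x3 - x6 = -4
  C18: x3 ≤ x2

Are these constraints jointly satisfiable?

Unsatisfiable

From constraint 9: x5 ≥ 6. From constraint 12: x1 ≥ 4. Hence x5 + x1 ≥ 10. But constraint 8 requires x5 + x1 ≤ 8, and 8 < 10. Contradiction.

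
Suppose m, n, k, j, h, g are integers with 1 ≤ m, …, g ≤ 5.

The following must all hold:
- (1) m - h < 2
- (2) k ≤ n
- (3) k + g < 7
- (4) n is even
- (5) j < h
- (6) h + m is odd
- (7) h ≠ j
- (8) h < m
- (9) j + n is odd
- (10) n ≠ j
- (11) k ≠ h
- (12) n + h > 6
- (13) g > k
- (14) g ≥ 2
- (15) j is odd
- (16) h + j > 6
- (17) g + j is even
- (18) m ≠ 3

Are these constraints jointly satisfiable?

Satisfiable

Try m = 5, n = 4, k = 1, j = 3, h = 4, g = 3.
Check constraint 1: m - h = 1; constraint 3: k + g = 4; constraint 12: n + h = 8. The remaining constraints are straightforward to verify.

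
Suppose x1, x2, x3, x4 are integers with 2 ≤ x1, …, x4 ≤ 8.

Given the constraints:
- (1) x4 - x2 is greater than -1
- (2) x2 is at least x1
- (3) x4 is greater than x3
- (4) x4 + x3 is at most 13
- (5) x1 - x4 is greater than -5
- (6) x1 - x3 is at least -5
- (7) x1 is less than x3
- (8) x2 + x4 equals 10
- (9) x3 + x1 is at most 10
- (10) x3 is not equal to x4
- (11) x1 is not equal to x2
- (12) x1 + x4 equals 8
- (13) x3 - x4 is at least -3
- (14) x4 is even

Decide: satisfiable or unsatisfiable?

Satisfiable

Try x1 = 2, x2 = 4, x3 = 5, x4 = 6.
Check constraint 1: x4 - x2 = 2; constraint 4: x4 + x3 = 11. The remaining constraints are straightforward to verify.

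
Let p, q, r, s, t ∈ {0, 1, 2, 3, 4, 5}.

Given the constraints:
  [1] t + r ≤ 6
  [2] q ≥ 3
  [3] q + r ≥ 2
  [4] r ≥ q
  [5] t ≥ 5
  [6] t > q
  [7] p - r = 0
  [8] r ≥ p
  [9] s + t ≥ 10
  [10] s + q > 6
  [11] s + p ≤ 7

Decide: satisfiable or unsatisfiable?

Unsatisfiable

From constraint 5: t ≥ 5. From constraints 2 and 4: r ≥ q ≥ 3. Hence t + r ≥ 8. But constraint 1 requires t + r ≤ 6, and 6 < 8. Contradiction.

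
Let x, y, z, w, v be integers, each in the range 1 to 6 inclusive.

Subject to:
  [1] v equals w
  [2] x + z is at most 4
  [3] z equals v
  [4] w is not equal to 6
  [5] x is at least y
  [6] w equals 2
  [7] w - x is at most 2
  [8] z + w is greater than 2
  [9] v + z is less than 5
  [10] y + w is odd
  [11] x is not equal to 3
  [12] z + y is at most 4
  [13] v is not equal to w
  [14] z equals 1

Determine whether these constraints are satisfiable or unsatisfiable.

Constraint 14 fixes z = 1 and constraint 6 fixes w = 2. Constraints 1 and 3 give z = v = w, so z = w. But 1 ≠ 2 — contradiction.

Unsatisfiable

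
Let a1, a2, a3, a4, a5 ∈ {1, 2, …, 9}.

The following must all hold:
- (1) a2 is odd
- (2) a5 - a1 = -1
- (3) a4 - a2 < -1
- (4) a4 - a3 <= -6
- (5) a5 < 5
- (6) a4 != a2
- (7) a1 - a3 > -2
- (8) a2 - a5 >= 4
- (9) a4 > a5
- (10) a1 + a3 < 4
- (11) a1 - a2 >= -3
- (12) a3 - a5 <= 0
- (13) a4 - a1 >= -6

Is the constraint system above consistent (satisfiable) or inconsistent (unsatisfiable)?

Unsatisfiable

Constraints 4, 8, 11, 12, and 13 give a5 − a3 ≥ 0, a3 − a4 ≥ 6, a4 − a1 ≥ -6, a1 − a2 ≥ -3, a2 − a5 ≥ 4.
Adding all 5 inequalities: the left sides telescope to 0, and the right sides sum to 0 + 6 + (-6) + (-3) + 4 = 1. So 0 ≥ 1, which is false.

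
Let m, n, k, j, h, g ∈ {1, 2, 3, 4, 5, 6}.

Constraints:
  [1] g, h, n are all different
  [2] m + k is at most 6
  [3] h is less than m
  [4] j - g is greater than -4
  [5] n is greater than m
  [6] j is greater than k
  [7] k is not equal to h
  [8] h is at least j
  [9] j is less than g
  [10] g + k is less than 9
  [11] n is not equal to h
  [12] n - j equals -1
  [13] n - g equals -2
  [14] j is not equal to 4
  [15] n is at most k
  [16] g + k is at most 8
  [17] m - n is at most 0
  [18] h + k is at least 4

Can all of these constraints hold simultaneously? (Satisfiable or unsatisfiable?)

Constraints 3, 5, 6, 8, and 15 give m < n, n ≤ k, k < j, j ≤ h, h < m. Chaining: m < n ≤ k < j ≤ h < m, which forces m < m — impossible.

Unsatisfiable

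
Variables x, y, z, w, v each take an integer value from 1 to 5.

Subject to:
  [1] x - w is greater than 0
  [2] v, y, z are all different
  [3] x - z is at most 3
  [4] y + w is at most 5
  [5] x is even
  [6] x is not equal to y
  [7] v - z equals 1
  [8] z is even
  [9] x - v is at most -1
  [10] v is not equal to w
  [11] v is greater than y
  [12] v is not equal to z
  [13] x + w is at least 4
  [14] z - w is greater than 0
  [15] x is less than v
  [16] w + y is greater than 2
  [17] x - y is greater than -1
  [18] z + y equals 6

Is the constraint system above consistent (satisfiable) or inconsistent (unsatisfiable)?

Satisfiable

Try x = 4, y = 2, z = 4, w = 3, v = 5.
Check constraint 1: x - w = 1; constraint 3: x - z = 0; constraint 4: y + w = 5. The remaining constraints are straightforward to verify.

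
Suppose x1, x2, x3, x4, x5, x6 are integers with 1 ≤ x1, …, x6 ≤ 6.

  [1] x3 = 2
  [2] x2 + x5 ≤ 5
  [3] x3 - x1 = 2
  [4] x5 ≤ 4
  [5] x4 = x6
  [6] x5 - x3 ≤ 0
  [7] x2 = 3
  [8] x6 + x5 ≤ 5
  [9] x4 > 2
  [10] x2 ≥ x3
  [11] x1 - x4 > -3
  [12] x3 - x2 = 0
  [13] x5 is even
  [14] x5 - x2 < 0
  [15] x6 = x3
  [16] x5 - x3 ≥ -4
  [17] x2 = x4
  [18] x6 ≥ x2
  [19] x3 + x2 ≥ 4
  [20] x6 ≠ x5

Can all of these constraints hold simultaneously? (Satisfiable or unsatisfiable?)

Constraint 7 fixes x2 = 3 and constraint 1 fixes x3 = 2. Constraints 5, 15, and 17 give x2 = x4 = x6 = x3, so x2 = x3. But 3 ≠ 2 — contradiction.

Unsatisfiable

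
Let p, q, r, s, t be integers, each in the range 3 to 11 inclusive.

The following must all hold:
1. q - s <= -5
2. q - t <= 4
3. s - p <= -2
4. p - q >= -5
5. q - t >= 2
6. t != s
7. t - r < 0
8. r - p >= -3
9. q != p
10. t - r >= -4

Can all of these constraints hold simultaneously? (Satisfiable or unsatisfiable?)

Unsatisfiable

Constraints 1, 3, 5, 8, and 10 give t − r ≥ -4, r − p ≥ -3, p − s ≥ 2, s − q ≥ 5, q − t ≥ 2.
Adding all 5 inequalities: the left sides telescope to 0, and the right sides sum to (-4) + (-3) + 2 + 5 + 2 = 2. So 0 ≥ 2, which is false.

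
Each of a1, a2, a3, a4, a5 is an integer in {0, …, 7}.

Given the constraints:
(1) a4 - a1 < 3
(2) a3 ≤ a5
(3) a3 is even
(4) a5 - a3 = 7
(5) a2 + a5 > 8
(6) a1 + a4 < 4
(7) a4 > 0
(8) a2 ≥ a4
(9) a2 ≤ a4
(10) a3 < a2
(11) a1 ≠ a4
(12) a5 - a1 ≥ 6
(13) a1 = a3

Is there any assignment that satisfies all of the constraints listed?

Satisfiable

One satisfying assignment is a1 = 0, a2 = 2, a3 = 0, a4 = 2, a5 = 7.
For the less obvious constraints — constraint 1: a4 - a1 = 2; constraint 4: a5 - a3 = 7 — and the others hold by inspection.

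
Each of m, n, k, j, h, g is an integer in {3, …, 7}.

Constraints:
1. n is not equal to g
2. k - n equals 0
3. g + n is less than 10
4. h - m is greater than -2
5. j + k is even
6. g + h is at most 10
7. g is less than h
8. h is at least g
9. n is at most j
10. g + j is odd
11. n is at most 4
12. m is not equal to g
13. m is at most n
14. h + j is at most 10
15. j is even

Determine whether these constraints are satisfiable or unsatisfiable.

Satisfiable

The assignment m = 4, n = 4, k = 4, j = 4, h = 4, g = 3 works:
  constraint 2 holds since k - n = 0.
  constraint 3 holds since g + n = 7.
  constraint 4 holds since h - m = 0.
The rest check out directly.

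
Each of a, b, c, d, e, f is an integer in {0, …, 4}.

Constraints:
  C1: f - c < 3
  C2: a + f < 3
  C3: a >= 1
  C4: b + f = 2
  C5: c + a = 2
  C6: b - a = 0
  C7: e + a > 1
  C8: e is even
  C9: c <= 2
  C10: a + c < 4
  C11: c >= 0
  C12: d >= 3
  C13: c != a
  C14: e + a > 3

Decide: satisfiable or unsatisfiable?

Take a = 2, b = 2, c = 0, d = 4, e = 2, f = 0. Then constraint 1: f - c = 0; constraint 2: a + f = 2, and every other listed constraint is also met.

Satisfiable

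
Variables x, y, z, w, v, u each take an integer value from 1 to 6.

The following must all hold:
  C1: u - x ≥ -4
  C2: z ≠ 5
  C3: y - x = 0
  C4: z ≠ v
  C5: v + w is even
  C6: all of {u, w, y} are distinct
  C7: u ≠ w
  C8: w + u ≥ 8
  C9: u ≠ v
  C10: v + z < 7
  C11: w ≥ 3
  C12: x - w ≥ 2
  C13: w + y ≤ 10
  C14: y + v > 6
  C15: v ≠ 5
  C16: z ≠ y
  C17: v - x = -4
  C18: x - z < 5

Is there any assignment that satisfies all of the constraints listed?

Setting (x, y, z, w, v, u) = (6, 6, 4, 4, 2, 5) satisfies everything: constraint 1: u - x = -1; constraint 3: y - x = 0, and the others follow.

Satisfiable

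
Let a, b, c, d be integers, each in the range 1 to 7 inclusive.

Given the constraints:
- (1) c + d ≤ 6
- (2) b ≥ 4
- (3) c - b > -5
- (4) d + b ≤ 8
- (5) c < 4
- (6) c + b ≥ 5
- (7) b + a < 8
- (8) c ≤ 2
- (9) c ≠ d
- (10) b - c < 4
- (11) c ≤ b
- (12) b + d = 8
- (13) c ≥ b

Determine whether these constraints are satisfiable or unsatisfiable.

Unsatisfiable

From constraints 2 and 13: c ≥ b and b ≥ 4, so c ≥ 4. From constraint 5: c ≤ 3. But 3 < 4, so no value of c works.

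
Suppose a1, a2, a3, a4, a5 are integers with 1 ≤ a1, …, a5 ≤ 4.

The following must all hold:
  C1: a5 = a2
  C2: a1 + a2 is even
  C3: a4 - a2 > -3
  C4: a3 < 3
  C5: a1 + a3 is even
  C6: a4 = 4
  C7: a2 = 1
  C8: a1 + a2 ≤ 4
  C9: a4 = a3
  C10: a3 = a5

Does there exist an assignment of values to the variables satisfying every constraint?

Unsatisfiable

Constraint 6 fixes a4 = 4 and constraint 7 fixes a2 = 1. Constraints 1, 9, and 10 give a4 = a3 = a5 = a2, so a4 = a2. But 4 ≠ 1 — contradiction.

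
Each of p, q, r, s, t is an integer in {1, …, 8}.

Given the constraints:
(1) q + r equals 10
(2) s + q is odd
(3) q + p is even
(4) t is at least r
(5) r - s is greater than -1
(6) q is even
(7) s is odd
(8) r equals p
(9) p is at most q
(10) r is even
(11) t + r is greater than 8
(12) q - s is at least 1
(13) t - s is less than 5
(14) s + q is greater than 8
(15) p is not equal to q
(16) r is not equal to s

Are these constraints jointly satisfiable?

Satisfiable

One satisfying assignment is p = 4, q = 6, r = 4, s = 3, t = 6.
For the less obvious constraints — constraint 1: q + r = 10; constraint 5: r - s = 1 — and the others hold by inspection.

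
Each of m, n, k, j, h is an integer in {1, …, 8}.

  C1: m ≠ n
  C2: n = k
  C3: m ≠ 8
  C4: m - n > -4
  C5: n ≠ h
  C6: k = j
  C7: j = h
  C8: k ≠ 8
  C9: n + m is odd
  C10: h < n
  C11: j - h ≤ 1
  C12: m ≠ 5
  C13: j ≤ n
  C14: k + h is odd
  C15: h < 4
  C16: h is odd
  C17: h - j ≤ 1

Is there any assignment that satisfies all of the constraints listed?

Unsatisfiable

From constraints 2, 6, and 7, n = k = j = h, so n = h. But constraint 5 says n ≠ h. Contradiction.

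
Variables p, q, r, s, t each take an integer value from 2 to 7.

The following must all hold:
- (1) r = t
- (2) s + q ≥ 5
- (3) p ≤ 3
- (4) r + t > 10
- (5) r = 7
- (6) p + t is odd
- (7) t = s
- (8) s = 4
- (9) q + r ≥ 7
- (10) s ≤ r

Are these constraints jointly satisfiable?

Constraint 5 fixes r = 7 and constraint 8 fixes s = 4. Constraints 1 and 7 give r = t = s, so r = s. But 7 ≠ 4 — contradiction.

Unsatisfiable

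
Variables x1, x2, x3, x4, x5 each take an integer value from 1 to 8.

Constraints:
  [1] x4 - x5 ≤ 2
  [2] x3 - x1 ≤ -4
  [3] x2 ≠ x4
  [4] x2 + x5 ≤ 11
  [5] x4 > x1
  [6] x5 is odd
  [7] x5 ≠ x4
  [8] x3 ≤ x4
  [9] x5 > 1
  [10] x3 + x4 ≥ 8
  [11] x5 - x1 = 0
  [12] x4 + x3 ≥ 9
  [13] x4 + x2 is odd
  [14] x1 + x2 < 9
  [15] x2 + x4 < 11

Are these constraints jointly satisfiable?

Take x1 = 7, x2 = 1, x3 = 3, x4 = 8, x5 = 7. Then constraint 1: x4 - x5 = 1; constraint 2: x3 - x1 = -4, and every other listed constraint is also met.

Satisfiable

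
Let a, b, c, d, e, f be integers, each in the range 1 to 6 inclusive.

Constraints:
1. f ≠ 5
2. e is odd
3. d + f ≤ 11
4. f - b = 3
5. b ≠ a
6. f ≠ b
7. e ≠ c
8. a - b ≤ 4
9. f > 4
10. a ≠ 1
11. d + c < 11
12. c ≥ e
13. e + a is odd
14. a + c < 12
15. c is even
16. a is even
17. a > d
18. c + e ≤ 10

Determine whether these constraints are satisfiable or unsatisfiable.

Satisfiable

Try a = 6, b = 3, c = 4, d = 4, e = 3, f = 6.
Check constraint 3: d + f = 10; constraint 4: f - b = 3; constraint 8: a - b = 3. The remaining constraints are straightforward to verify.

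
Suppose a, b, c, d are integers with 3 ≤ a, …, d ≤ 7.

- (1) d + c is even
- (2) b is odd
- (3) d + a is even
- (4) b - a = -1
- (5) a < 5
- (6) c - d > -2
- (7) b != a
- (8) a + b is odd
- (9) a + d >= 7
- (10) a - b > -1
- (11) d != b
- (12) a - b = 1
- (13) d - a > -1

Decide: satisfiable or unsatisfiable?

Satisfiable

Setting (a, b, c, d) = (4, 3, 4, 4) satisfies everything: constraint 4: b - a = -1; constraint 6: c - d = 0; constraint 9: a + d = 8, and the others follow.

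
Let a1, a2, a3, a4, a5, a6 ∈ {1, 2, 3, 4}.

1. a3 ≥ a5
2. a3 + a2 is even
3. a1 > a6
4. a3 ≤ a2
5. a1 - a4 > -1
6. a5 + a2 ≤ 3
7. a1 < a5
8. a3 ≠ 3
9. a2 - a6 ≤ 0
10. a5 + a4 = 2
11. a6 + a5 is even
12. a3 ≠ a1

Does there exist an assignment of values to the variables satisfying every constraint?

Unsatisfiable

Constraints 1, 3, 4, 7, and 9 give a1 < a5, a5 ≤ a3, a3 ≤ a2, a2 ≤ a6, a6 < a1. Chaining: a1 < a5 ≤ a3 ≤ a2 ≤ a6 < a1, which forces a1 < a1 — impossible.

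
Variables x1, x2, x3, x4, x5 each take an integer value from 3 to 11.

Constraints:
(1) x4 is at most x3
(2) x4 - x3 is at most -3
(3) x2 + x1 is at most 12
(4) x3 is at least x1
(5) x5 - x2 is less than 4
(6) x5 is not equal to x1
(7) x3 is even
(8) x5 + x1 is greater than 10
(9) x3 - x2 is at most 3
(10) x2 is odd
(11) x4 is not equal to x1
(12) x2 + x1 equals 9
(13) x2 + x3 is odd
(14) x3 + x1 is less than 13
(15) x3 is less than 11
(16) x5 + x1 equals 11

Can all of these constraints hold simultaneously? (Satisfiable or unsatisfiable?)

Satisfiable

Try x1 = 4, x2 = 5, x3 = 6, x4 = 3, x5 = 7.
Check constraint 2: x4 - x3 = -3; constraint 3: x2 + x1 = 9; constraint 5: x5 - x2 = 2. The remaining constraints are straightforward to verify.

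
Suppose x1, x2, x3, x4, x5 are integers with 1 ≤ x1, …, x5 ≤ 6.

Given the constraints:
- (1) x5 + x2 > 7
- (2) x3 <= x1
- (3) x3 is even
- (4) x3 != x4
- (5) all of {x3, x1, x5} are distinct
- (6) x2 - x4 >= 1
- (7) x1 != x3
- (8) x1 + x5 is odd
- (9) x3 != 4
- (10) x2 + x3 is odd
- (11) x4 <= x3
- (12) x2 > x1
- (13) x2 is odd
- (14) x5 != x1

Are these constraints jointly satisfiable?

Satisfiable

The assignment x1 = 4, x2 = 5, x3 = 2, x4 = 1, x5 = 3 works:
  constraint 1 holds since x5 + x2 = 8.
  constraint 5 holds since values 2, 4, 3 are distinct.
  constraint 6 holds since x2 - x4 = 4.
The rest check out directly.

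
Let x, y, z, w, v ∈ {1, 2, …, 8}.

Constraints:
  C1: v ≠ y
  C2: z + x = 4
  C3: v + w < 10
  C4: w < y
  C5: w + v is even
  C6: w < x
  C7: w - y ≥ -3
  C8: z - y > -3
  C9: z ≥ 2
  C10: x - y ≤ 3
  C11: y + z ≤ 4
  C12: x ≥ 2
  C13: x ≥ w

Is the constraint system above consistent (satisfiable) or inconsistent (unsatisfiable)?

Try x = 2, y = 2, z = 2, w = 1, v = 7.
Check constraint 2: z + x = 4; constraint 3: v + w = 8; constraint 7: w - y = -1. The remaining constraints are straightforward to verify.

Satisfiable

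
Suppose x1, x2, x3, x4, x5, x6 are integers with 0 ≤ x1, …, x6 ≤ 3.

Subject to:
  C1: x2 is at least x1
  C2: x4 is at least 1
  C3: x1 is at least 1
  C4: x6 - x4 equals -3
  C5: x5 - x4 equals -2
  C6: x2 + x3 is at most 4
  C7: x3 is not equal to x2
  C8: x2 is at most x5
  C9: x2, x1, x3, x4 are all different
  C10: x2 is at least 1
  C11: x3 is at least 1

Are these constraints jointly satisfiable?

Unsatisfiable

Constraints 2, 3, 10, and 11 confine each of x2, x1, x3, x4 to the 3 values {1, …, 3} (the domain already gives each ≤ 3).
Constraint 9 requires all 4 of them to be distinct, but only 3 values are available — impossible by the pigeonhole principle.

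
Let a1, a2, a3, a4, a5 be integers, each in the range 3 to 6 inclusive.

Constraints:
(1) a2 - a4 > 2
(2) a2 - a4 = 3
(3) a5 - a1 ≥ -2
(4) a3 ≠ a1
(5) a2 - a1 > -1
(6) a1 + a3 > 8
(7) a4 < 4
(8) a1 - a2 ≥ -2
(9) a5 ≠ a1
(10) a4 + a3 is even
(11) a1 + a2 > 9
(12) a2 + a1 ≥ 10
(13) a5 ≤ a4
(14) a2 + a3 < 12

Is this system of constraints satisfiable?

Satisfiable

Try a1 = 4, a2 = 6, a3 = 5, a4 = 3, a5 = 3.
Check constraint 1: a2 - a4 = 3; constraint 2: a2 - a4 = 3; constraint 3: a5 - a1 = -1. The remaining constraints are straightforward to verify.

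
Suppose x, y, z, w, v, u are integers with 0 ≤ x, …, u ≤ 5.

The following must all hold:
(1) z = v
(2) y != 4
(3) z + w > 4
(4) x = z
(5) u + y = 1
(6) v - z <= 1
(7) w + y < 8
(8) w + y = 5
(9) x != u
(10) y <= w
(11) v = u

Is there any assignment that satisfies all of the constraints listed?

From constraints 1, 4, and 11, x = z = v = u, so x = u. But constraint 9 says x ≠ u. Contradiction.

Unsatisfiable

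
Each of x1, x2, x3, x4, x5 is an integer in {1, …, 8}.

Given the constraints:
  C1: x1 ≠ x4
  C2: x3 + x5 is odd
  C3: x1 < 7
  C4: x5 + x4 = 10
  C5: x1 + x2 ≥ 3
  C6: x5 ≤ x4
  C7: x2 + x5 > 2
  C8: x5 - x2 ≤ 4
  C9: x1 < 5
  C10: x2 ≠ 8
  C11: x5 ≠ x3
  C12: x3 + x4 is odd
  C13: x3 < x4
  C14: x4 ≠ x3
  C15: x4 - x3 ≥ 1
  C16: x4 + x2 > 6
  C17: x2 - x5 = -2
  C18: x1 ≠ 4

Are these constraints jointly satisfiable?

Try x1 = 3, x2 = 1, x3 = 4, x4 = 7, x5 = 3.
Check constraint 4: x5 + x4 = 10; constraint 5: x1 + x2 = 4. The remaining constraints are straightforward to verify.

Satisfiable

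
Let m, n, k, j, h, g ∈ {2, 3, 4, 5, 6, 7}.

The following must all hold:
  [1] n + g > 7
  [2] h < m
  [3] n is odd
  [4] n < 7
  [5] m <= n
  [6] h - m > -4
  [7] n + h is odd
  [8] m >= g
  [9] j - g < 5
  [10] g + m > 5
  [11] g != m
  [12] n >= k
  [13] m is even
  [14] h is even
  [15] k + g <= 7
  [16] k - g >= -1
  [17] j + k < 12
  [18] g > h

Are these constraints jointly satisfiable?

Setting (m, n, k, j, h, g) = (4, 5, 3, 6, 2, 3) satisfies everything: constraint 1: n + g = 8; constraint 6: h - m = -2; constraint 9: j - g = 3, and the others follow.

Satisfiable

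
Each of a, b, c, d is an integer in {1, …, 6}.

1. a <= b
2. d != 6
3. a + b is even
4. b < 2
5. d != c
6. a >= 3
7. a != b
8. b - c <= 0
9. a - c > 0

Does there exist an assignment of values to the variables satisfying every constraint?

From constraints 1 and 6: b ≥ a and a ≥ 3, so b ≥ 3. From constraint 4: b ≤ 1. But 1 < 3, so no value of b works.

Unsatisfiable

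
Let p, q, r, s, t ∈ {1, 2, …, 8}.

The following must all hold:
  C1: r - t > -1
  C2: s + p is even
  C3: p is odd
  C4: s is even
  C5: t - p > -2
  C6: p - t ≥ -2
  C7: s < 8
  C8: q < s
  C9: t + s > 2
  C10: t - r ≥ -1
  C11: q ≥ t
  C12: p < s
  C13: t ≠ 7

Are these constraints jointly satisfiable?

Unsatisfiable

Constraint 4 makes s even and constraint 3 makes p odd, so s + p must be odd. Constraint 2 says s + p is even — contradiction.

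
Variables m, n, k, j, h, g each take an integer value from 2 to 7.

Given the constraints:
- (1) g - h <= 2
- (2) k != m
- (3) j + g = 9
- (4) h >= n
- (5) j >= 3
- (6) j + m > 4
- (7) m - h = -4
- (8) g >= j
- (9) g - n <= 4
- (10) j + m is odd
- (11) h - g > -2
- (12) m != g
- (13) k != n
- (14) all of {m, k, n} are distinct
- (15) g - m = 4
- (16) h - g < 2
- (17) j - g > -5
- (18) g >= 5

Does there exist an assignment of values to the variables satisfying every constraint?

The assignment m = 2, n = 4, k = 3, j = 3, h = 6, g = 6 works:
  constraint 1 holds since g - h = 0.
  constraint 3 holds since j + g = 9.
The rest check out directly.

Satisfiable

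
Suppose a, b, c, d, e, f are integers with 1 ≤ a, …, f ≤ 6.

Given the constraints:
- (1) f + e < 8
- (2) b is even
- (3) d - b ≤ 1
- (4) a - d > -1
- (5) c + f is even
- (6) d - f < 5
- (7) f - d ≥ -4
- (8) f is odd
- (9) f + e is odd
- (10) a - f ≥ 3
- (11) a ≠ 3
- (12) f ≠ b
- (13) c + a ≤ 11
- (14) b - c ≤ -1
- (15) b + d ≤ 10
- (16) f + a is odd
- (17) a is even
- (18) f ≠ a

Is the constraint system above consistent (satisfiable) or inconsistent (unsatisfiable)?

Satisfiable

Take a = 4, b = 4, c = 5, d = 4, e = 6, f = 1. Then constraint 1: f + e = 7; constraint 3: d - b = 0; constraint 4: a - d = 0, and every other listed constraint is also met.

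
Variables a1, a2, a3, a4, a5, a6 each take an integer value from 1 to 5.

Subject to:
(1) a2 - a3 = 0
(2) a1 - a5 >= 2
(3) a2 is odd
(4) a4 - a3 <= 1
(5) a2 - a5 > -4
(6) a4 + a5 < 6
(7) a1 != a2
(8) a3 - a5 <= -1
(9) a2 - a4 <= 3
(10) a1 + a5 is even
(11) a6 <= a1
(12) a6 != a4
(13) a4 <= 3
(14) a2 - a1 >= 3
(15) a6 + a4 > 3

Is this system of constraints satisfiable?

Unsatisfiable

Constraints 2, 4, 8, 9, and 14 give a5 − a3 ≥ 1, a3 − a4 ≥ -1, a4 − a2 ≥ -3, a2 − a1 ≥ 3, a1 − a5 ≥ 2.
Adding all 5 inequalities: the left sides telescope to 0, and the right sides sum to 1 + (-1) + (-3) + 3 + 2 = 2. So 0 ≥ 2, which is false.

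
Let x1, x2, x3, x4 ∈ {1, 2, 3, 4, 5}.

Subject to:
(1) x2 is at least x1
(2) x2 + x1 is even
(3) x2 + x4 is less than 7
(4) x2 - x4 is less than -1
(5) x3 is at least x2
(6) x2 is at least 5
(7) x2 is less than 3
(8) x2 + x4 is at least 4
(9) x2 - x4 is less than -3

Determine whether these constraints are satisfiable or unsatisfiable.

From constraint 6: x2 ≥ 5. From constraint 7: x2 ≤ 2. But 2 < 5, so no value of x2 works.

Unsatisfiable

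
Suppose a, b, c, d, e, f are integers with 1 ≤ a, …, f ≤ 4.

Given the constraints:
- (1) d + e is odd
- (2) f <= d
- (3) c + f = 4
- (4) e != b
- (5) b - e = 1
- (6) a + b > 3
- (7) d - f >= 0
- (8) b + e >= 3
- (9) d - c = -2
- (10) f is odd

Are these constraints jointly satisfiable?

One satisfying assignment is a = 3, b = 3, c = 3, d = 1, e = 2, f = 1.
For the less obvious constraints — constraint 3: c + f = 4; constraint 5: b - e = 1 — and the others hold by inspection.

Satisfiable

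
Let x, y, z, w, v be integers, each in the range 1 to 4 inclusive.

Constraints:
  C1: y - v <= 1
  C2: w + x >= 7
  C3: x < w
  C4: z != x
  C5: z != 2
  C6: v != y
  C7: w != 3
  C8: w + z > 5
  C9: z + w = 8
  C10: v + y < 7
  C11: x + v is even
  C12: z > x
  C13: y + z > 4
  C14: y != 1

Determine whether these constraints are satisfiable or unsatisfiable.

Take x = 3, y = 2, z = 4, w = 4, v = 3. Then constraint 1: y - v = -1; constraint 2: w + x = 7; constraint 8: w + z = 8, and every other listed constraint is also met.

Satisfiable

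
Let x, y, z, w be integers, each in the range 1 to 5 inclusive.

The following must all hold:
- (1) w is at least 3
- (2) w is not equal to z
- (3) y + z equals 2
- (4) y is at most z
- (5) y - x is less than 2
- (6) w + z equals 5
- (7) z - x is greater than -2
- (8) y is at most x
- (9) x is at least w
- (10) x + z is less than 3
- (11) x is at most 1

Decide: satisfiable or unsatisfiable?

Unsatisfiable

From constraints 1 and 9: x ≥ w and w ≥ 3, so x ≥ 3. From constraint 11: x ≤ 1. But 1 < 3, so no value of x works.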